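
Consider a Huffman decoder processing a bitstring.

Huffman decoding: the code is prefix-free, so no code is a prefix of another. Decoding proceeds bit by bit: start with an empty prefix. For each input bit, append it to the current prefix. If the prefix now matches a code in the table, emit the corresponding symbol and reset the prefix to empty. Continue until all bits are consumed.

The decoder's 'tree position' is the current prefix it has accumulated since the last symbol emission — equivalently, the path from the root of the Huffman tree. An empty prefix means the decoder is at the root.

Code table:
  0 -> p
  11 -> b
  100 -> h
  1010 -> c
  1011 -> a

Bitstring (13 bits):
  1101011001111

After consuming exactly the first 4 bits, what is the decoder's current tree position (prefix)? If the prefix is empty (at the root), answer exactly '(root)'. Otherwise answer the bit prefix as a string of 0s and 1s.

Answer: 1

Derivation:
Bit 0: prefix='1' (no match yet)
Bit 1: prefix='11' -> emit 'b', reset
Bit 2: prefix='0' -> emit 'p', reset
Bit 3: prefix='1' (no match yet)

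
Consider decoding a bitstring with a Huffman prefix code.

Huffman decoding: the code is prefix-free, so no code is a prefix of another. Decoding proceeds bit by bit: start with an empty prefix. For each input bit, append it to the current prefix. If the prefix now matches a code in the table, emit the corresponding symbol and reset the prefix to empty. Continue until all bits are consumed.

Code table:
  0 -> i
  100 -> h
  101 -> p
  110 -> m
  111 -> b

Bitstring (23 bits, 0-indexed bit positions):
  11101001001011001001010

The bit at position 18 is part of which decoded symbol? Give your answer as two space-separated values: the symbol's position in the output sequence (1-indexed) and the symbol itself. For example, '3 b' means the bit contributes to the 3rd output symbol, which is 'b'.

Answer: 7 h

Derivation:
Bit 0: prefix='1' (no match yet)
Bit 1: prefix='11' (no match yet)
Bit 2: prefix='111' -> emit 'b', reset
Bit 3: prefix='0' -> emit 'i', reset
Bit 4: prefix='1' (no match yet)
Bit 5: prefix='10' (no match yet)
Bit 6: prefix='100' -> emit 'h', reset
Bit 7: prefix='1' (no match yet)
Bit 8: prefix='10' (no match yet)
Bit 9: prefix='100' -> emit 'h', reset
Bit 10: prefix='1' (no match yet)
Bit 11: prefix='10' (no match yet)
Bit 12: prefix='101' -> emit 'p', reset
Bit 13: prefix='1' (no match yet)
Bit 14: prefix='10' (no match yet)
Bit 15: prefix='100' -> emit 'h', reset
Bit 16: prefix='1' (no match yet)
Bit 17: prefix='10' (no match yet)
Bit 18: prefix='100' -> emit 'h', reset
Bit 19: prefix='1' (no match yet)
Bit 20: prefix='10' (no match yet)
Bit 21: prefix='101' -> emit 'p', reset
Bit 22: prefix='0' -> emit 'i', reset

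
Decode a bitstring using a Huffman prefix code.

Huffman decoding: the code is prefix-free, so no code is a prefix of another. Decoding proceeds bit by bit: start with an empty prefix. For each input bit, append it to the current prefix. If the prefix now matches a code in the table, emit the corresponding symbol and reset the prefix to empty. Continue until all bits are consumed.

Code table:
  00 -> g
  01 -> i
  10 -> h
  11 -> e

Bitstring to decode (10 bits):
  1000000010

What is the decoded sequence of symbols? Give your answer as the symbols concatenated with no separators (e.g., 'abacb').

Answer: hgggh

Derivation:
Bit 0: prefix='1' (no match yet)
Bit 1: prefix='10' -> emit 'h', reset
Bit 2: prefix='0' (no match yet)
Bit 3: prefix='00' -> emit 'g', reset
Bit 4: prefix='0' (no match yet)
Bit 5: prefix='00' -> emit 'g', reset
Bit 6: prefix='0' (no match yet)
Bit 7: prefix='00' -> emit 'g', reset
Bit 8: prefix='1' (no match yet)
Bit 9: prefix='10' -> emit 'h', reset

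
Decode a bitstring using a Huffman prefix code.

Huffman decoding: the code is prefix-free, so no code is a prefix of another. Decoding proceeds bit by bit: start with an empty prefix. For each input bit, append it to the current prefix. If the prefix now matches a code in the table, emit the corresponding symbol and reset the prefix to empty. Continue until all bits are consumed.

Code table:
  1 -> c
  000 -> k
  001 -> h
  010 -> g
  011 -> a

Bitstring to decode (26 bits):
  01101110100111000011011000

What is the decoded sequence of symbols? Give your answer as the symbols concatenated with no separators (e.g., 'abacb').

Bit 0: prefix='0' (no match yet)
Bit 1: prefix='01' (no match yet)
Bit 2: prefix='011' -> emit 'a', reset
Bit 3: prefix='0' (no match yet)
Bit 4: prefix='01' (no match yet)
Bit 5: prefix='011' -> emit 'a', reset
Bit 6: prefix='1' -> emit 'c', reset
Bit 7: prefix='0' (no match yet)
Bit 8: prefix='01' (no match yet)
Bit 9: prefix='010' -> emit 'g', reset
Bit 10: prefix='0' (no match yet)
Bit 11: prefix='01' (no match yet)
Bit 12: prefix='011' -> emit 'a', reset
Bit 13: prefix='1' -> emit 'c', reset
Bit 14: prefix='0' (no match yet)
Bit 15: prefix='00' (no match yet)
Bit 16: prefix='000' -> emit 'k', reset
Bit 17: prefix='0' (no match yet)
Bit 18: prefix='01' (no match yet)
Bit 19: prefix='011' -> emit 'a', reset
Bit 20: prefix='0' (no match yet)
Bit 21: prefix='01' (no match yet)
Bit 22: prefix='011' -> emit 'a', reset
Bit 23: prefix='0' (no match yet)
Bit 24: prefix='00' (no match yet)
Bit 25: prefix='000' -> emit 'k', reset

Answer: aacgackaak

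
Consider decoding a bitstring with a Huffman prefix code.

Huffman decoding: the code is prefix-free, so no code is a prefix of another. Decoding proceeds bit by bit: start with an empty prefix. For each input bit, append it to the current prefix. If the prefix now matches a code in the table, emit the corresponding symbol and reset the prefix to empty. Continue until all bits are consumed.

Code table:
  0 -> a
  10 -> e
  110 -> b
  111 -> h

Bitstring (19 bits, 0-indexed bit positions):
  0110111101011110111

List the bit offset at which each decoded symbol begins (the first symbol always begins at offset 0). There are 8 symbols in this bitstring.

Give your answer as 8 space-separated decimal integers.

Bit 0: prefix='0' -> emit 'a', reset
Bit 1: prefix='1' (no match yet)
Bit 2: prefix='11' (no match yet)
Bit 3: prefix='110' -> emit 'b', reset
Bit 4: prefix='1' (no match yet)
Bit 5: prefix='11' (no match yet)
Bit 6: prefix='111' -> emit 'h', reset
Bit 7: prefix='1' (no match yet)
Bit 8: prefix='10' -> emit 'e', reset
Bit 9: prefix='1' (no match yet)
Bit 10: prefix='10' -> emit 'e', reset
Bit 11: prefix='1' (no match yet)
Bit 12: prefix='11' (no match yet)
Bit 13: prefix='111' -> emit 'h', reset
Bit 14: prefix='1' (no match yet)
Bit 15: prefix='10' -> emit 'e', reset
Bit 16: prefix='1' (no match yet)
Bit 17: prefix='11' (no match yet)
Bit 18: prefix='111' -> emit 'h', reset

Answer: 0 1 4 7 9 11 14 16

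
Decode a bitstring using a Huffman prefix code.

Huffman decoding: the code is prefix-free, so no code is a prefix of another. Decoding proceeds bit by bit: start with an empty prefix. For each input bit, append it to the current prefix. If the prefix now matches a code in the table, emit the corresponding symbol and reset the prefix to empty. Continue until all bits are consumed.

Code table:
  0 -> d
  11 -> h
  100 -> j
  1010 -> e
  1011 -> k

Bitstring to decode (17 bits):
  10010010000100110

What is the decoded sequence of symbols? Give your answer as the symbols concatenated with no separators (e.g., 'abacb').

Bit 0: prefix='1' (no match yet)
Bit 1: prefix='10' (no match yet)
Bit 2: prefix='100' -> emit 'j', reset
Bit 3: prefix='1' (no match yet)
Bit 4: prefix='10' (no match yet)
Bit 5: prefix='100' -> emit 'j', reset
Bit 6: prefix='1' (no match yet)
Bit 7: prefix='10' (no match yet)
Bit 8: prefix='100' -> emit 'j', reset
Bit 9: prefix='0' -> emit 'd', reset
Bit 10: prefix='0' -> emit 'd', reset
Bit 11: prefix='1' (no match yet)
Bit 12: prefix='10' (no match yet)
Bit 13: prefix='100' -> emit 'j', reset
Bit 14: prefix='1' (no match yet)
Bit 15: prefix='11' -> emit 'h', reset
Bit 16: prefix='0' -> emit 'd', reset

Answer: jjjddjhd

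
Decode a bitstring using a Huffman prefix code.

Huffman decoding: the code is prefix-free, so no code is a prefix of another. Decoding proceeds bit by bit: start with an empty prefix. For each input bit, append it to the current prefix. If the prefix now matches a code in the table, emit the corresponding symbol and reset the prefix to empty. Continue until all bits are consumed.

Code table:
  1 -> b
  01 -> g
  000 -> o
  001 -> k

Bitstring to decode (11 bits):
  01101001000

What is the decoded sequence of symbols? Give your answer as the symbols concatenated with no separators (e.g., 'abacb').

Answer: gbgko

Derivation:
Bit 0: prefix='0' (no match yet)
Bit 1: prefix='01' -> emit 'g', reset
Bit 2: prefix='1' -> emit 'b', reset
Bit 3: prefix='0' (no match yet)
Bit 4: prefix='01' -> emit 'g', reset
Bit 5: prefix='0' (no match yet)
Bit 6: prefix='00' (no match yet)
Bit 7: prefix='001' -> emit 'k', reset
Bit 8: prefix='0' (no match yet)
Bit 9: prefix='00' (no match yet)
Bit 10: prefix='000' -> emit 'o', reset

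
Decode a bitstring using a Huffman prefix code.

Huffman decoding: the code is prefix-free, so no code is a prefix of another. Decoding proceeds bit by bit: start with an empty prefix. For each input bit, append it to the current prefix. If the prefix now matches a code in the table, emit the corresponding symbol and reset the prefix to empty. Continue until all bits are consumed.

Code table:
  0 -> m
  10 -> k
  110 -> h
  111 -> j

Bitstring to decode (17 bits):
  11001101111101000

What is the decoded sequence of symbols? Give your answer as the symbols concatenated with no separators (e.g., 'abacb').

Answer: hmhjhkmm

Derivation:
Bit 0: prefix='1' (no match yet)
Bit 1: prefix='11' (no match yet)
Bit 2: prefix='110' -> emit 'h', reset
Bit 3: prefix='0' -> emit 'm', reset
Bit 4: prefix='1' (no match yet)
Bit 5: prefix='11' (no match yet)
Bit 6: prefix='110' -> emit 'h', reset
Bit 7: prefix='1' (no match yet)
Bit 8: prefix='11' (no match yet)
Bit 9: prefix='111' -> emit 'j', reset
Bit 10: prefix='1' (no match yet)
Bit 11: prefix='11' (no match yet)
Bit 12: prefix='110' -> emit 'h', reset
Bit 13: prefix='1' (no match yet)
Bit 14: prefix='10' -> emit 'k', reset
Bit 15: prefix='0' -> emit 'm', reset
Bit 16: prefix='0' -> emit 'm', reset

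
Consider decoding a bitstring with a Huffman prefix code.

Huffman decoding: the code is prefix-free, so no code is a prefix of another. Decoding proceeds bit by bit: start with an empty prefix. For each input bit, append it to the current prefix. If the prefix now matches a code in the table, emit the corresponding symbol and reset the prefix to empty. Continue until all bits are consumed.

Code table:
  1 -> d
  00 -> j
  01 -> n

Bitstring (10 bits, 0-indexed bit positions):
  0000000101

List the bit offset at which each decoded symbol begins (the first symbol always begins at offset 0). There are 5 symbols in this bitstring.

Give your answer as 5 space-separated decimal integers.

Bit 0: prefix='0' (no match yet)
Bit 1: prefix='00' -> emit 'j', reset
Bit 2: prefix='0' (no match yet)
Bit 3: prefix='00' -> emit 'j', reset
Bit 4: prefix='0' (no match yet)
Bit 5: prefix='00' -> emit 'j', reset
Bit 6: prefix='0' (no match yet)
Bit 7: prefix='01' -> emit 'n', reset
Bit 8: prefix='0' (no match yet)
Bit 9: prefix='01' -> emit 'n', reset

Answer: 0 2 4 6 8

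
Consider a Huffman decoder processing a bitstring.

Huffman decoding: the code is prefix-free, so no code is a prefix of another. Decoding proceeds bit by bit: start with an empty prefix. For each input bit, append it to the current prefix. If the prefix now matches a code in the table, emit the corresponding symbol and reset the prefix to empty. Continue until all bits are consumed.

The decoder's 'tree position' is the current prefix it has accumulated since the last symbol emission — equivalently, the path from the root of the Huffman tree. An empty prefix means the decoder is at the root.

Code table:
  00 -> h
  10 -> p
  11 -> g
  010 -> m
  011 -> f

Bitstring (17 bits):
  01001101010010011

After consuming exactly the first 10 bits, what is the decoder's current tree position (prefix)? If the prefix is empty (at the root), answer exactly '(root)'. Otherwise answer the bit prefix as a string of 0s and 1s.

Bit 0: prefix='0' (no match yet)
Bit 1: prefix='01' (no match yet)
Bit 2: prefix='010' -> emit 'm', reset
Bit 3: prefix='0' (no match yet)
Bit 4: prefix='01' (no match yet)
Bit 5: prefix='011' -> emit 'f', reset
Bit 6: prefix='0' (no match yet)
Bit 7: prefix='01' (no match yet)
Bit 8: prefix='010' -> emit 'm', reset
Bit 9: prefix='1' (no match yet)

Answer: 1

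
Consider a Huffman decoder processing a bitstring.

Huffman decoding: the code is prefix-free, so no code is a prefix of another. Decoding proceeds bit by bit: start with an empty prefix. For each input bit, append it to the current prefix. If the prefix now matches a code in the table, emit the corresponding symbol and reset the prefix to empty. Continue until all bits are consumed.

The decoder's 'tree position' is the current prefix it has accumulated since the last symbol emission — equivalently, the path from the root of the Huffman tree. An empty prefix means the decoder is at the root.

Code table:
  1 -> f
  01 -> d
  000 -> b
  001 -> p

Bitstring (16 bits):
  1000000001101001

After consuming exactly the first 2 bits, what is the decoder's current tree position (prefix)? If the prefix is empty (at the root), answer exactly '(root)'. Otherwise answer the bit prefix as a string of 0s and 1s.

Answer: 0

Derivation:
Bit 0: prefix='1' -> emit 'f', reset
Bit 1: prefix='0' (no match yet)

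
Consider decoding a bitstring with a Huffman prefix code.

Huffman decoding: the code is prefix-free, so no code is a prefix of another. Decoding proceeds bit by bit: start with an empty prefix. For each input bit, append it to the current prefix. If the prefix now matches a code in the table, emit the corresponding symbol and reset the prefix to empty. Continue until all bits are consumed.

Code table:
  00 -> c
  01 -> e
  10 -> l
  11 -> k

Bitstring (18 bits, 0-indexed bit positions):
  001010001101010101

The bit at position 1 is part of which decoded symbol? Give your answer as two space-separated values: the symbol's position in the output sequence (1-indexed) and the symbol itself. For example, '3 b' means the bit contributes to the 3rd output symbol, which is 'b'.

Bit 0: prefix='0' (no match yet)
Bit 1: prefix='00' -> emit 'c', reset
Bit 2: prefix='1' (no match yet)
Bit 3: prefix='10' -> emit 'l', reset
Bit 4: prefix='1' (no match yet)
Bit 5: prefix='10' -> emit 'l', reset

Answer: 1 c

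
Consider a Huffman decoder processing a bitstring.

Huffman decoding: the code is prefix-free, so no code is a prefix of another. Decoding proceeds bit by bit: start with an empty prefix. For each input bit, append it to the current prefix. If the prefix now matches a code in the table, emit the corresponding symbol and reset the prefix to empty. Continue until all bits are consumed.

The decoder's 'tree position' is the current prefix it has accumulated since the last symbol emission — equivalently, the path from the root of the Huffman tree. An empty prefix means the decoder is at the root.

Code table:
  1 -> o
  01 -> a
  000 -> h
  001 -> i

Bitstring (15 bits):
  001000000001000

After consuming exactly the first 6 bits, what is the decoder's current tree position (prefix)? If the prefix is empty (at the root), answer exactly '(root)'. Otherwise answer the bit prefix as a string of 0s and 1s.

Answer: (root)

Derivation:
Bit 0: prefix='0' (no match yet)
Bit 1: prefix='00' (no match yet)
Bit 2: prefix='001' -> emit 'i', reset
Bit 3: prefix='0' (no match yet)
Bit 4: prefix='00' (no match yet)
Bit 5: prefix='000' -> emit 'h', reset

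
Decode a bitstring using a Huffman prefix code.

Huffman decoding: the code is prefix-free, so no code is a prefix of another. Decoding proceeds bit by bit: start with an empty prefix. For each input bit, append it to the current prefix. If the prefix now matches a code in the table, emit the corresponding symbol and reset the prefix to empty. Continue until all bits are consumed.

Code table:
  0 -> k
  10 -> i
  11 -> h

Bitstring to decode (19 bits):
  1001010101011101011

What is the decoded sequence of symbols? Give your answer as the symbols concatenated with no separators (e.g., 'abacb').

Bit 0: prefix='1' (no match yet)
Bit 1: prefix='10' -> emit 'i', reset
Bit 2: prefix='0' -> emit 'k', reset
Bit 3: prefix='1' (no match yet)
Bit 4: prefix='10' -> emit 'i', reset
Bit 5: prefix='1' (no match yet)
Bit 6: prefix='10' -> emit 'i', reset
Bit 7: prefix='1' (no match yet)
Bit 8: prefix='10' -> emit 'i', reset
Bit 9: prefix='1' (no match yet)
Bit 10: prefix='10' -> emit 'i', reset
Bit 11: prefix='1' (no match yet)
Bit 12: prefix='11' -> emit 'h', reset
Bit 13: prefix='1' (no match yet)
Bit 14: prefix='10' -> emit 'i', reset
Bit 15: prefix='1' (no match yet)
Bit 16: prefix='10' -> emit 'i', reset
Bit 17: prefix='1' (no match yet)
Bit 18: prefix='11' -> emit 'h', reset

Answer: ikiiiihiih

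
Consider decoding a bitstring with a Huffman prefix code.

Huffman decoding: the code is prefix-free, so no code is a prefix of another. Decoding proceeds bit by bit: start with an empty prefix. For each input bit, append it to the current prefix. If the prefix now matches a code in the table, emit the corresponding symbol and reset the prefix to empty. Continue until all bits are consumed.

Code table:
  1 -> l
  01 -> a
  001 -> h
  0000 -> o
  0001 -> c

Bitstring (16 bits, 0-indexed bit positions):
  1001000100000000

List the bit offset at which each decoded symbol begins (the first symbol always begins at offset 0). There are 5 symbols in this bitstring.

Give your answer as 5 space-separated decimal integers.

Answer: 0 1 4 8 12

Derivation:
Bit 0: prefix='1' -> emit 'l', reset
Bit 1: prefix='0' (no match yet)
Bit 2: prefix='00' (no match yet)
Bit 3: prefix='001' -> emit 'h', reset
Bit 4: prefix='0' (no match yet)
Bit 5: prefix='00' (no match yet)
Bit 6: prefix='000' (no match yet)
Bit 7: prefix='0001' -> emit 'c', reset
Bit 8: prefix='0' (no match yet)
Bit 9: prefix='00' (no match yet)
Bit 10: prefix='000' (no match yet)
Bit 11: prefix='0000' -> emit 'o', reset
Bit 12: prefix='0' (no match yet)
Bit 13: prefix='00' (no match yet)
Bit 14: prefix='000' (no match yet)
Bit 15: prefix='0000' -> emit 'o', reset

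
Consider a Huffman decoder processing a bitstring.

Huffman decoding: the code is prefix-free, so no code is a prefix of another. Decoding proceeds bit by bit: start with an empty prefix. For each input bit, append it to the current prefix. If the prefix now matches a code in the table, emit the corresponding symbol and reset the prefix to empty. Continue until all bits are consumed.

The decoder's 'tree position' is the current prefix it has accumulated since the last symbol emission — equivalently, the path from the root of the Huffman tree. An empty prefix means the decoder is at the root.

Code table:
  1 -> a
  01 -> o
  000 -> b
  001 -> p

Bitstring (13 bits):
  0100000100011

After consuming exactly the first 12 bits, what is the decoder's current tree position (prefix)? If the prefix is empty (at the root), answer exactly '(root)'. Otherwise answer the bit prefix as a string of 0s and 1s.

Bit 0: prefix='0' (no match yet)
Bit 1: prefix='01' -> emit 'o', reset
Bit 2: prefix='0' (no match yet)
Bit 3: prefix='00' (no match yet)
Bit 4: prefix='000' -> emit 'b', reset
Bit 5: prefix='0' (no match yet)
Bit 6: prefix='00' (no match yet)
Bit 7: prefix='001' -> emit 'p', reset
Bit 8: prefix='0' (no match yet)
Bit 9: prefix='00' (no match yet)
Bit 10: prefix='000' -> emit 'b', reset
Bit 11: prefix='1' -> emit 'a', reset

Answer: (root)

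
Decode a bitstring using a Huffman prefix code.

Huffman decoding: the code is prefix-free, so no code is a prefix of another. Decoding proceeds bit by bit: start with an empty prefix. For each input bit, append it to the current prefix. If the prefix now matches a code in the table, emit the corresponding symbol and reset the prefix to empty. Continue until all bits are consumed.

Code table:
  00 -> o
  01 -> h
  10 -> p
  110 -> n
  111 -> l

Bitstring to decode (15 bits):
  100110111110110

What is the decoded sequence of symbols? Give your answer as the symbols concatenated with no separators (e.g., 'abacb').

Bit 0: prefix='1' (no match yet)
Bit 1: prefix='10' -> emit 'p', reset
Bit 2: prefix='0' (no match yet)
Bit 3: prefix='01' -> emit 'h', reset
Bit 4: prefix='1' (no match yet)
Bit 5: prefix='10' -> emit 'p', reset
Bit 6: prefix='1' (no match yet)
Bit 7: prefix='11' (no match yet)
Bit 8: prefix='111' -> emit 'l', reset
Bit 9: prefix='1' (no match yet)
Bit 10: prefix='11' (no match yet)
Bit 11: prefix='110' -> emit 'n', reset
Bit 12: prefix='1' (no match yet)
Bit 13: prefix='11' (no match yet)
Bit 14: prefix='110' -> emit 'n', reset

Answer: phplnn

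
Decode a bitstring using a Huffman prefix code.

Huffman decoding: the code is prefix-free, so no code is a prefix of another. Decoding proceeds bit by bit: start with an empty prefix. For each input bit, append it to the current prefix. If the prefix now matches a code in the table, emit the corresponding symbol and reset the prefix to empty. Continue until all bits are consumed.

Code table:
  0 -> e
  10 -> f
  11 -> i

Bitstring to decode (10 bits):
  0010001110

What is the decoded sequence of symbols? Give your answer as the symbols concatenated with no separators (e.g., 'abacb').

Answer: eefeeif

Derivation:
Bit 0: prefix='0' -> emit 'e', reset
Bit 1: prefix='0' -> emit 'e', reset
Bit 2: prefix='1' (no match yet)
Bit 3: prefix='10' -> emit 'f', reset
Bit 4: prefix='0' -> emit 'e', reset
Bit 5: prefix='0' -> emit 'e', reset
Bit 6: prefix='1' (no match yet)
Bit 7: prefix='11' -> emit 'i', reset
Bit 8: prefix='1' (no match yet)
Bit 9: prefix='10' -> emit 'f', reset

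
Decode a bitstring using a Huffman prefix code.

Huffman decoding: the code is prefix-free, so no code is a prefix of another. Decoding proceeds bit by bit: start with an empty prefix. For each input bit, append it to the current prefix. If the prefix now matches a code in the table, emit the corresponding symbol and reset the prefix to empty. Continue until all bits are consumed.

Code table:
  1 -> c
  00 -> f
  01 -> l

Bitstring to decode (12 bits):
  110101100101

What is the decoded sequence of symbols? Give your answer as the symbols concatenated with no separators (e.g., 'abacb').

Answer: ccllcfcl

Derivation:
Bit 0: prefix='1' -> emit 'c', reset
Bit 1: prefix='1' -> emit 'c', reset
Bit 2: prefix='0' (no match yet)
Bit 3: prefix='01' -> emit 'l', reset
Bit 4: prefix='0' (no match yet)
Bit 5: prefix='01' -> emit 'l', reset
Bit 6: prefix='1' -> emit 'c', reset
Bit 7: prefix='0' (no match yet)
Bit 8: prefix='00' -> emit 'f', reset
Bit 9: prefix='1' -> emit 'c', reset
Bit 10: prefix='0' (no match yet)
Bit 11: prefix='01' -> emit 'l', reset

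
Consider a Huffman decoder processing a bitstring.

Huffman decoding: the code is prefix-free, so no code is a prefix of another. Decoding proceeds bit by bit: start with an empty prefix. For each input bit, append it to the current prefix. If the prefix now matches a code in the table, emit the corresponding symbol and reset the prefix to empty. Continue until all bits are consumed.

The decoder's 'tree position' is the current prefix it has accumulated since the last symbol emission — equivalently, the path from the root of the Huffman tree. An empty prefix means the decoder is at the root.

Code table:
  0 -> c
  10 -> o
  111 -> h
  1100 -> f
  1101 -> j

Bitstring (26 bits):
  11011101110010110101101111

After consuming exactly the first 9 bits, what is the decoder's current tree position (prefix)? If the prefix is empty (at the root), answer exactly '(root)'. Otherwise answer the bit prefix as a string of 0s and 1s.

Bit 0: prefix='1' (no match yet)
Bit 1: prefix='11' (no match yet)
Bit 2: prefix='110' (no match yet)
Bit 3: prefix='1101' -> emit 'j', reset
Bit 4: prefix='1' (no match yet)
Bit 5: prefix='11' (no match yet)
Bit 6: prefix='110' (no match yet)
Bit 7: prefix='1101' -> emit 'j', reset
Bit 8: prefix='1' (no match yet)

Answer: 1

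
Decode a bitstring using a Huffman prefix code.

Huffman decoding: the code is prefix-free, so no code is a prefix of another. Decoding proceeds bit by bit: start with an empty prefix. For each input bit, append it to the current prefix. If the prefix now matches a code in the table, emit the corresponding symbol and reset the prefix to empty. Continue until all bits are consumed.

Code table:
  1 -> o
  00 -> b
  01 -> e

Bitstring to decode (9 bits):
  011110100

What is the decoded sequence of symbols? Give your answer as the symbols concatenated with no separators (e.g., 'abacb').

Bit 0: prefix='0' (no match yet)
Bit 1: prefix='01' -> emit 'e', reset
Bit 2: prefix='1' -> emit 'o', reset
Bit 3: prefix='1' -> emit 'o', reset
Bit 4: prefix='1' -> emit 'o', reset
Bit 5: prefix='0' (no match yet)
Bit 6: prefix='01' -> emit 'e', reset
Bit 7: prefix='0' (no match yet)
Bit 8: prefix='00' -> emit 'b', reset

Answer: eoooeb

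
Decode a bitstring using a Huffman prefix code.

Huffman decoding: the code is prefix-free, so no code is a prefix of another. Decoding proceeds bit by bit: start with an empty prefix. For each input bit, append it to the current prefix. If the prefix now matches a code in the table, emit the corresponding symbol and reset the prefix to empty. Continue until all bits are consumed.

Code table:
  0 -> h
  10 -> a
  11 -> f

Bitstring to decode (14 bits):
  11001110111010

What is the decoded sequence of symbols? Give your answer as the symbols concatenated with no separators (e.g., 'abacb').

Answer: fhhfafaa

Derivation:
Bit 0: prefix='1' (no match yet)
Bit 1: prefix='11' -> emit 'f', reset
Bit 2: prefix='0' -> emit 'h', reset
Bit 3: prefix='0' -> emit 'h', reset
Bit 4: prefix='1' (no match yet)
Bit 5: prefix='11' -> emit 'f', reset
Bit 6: prefix='1' (no match yet)
Bit 7: prefix='10' -> emit 'a', reset
Bit 8: prefix='1' (no match yet)
Bit 9: prefix='11' -> emit 'f', reset
Bit 10: prefix='1' (no match yet)
Bit 11: prefix='10' -> emit 'a', reset
Bit 12: prefix='1' (no match yet)
Bit 13: prefix='10' -> emit 'a', reset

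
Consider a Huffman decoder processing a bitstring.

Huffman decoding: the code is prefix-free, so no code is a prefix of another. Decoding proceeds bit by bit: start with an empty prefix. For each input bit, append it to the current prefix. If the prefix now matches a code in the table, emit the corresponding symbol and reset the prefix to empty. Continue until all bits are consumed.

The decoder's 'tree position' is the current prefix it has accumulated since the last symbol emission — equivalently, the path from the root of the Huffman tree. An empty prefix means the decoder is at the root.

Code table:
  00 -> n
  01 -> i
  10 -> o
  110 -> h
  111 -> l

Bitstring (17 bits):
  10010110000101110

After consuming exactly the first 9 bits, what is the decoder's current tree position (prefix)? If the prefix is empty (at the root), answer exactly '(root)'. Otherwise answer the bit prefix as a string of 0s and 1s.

Answer: 0

Derivation:
Bit 0: prefix='1' (no match yet)
Bit 1: prefix='10' -> emit 'o', reset
Bit 2: prefix='0' (no match yet)
Bit 3: prefix='01' -> emit 'i', reset
Bit 4: prefix='0' (no match yet)
Bit 5: prefix='01' -> emit 'i', reset
Bit 6: prefix='1' (no match yet)
Bit 7: prefix='10' -> emit 'o', reset
Bit 8: prefix='0' (no match yet)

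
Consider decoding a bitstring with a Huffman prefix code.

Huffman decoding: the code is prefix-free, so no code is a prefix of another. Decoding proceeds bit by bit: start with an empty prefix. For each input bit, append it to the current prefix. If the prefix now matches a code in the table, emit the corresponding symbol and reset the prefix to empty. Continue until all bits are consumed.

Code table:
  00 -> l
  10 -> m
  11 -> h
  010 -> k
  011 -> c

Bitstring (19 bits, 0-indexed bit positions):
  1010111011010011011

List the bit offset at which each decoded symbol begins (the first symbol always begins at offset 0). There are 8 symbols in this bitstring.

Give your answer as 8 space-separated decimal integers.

Answer: 0 2 4 6 8 10 13 16

Derivation:
Bit 0: prefix='1' (no match yet)
Bit 1: prefix='10' -> emit 'm', reset
Bit 2: prefix='1' (no match yet)
Bit 3: prefix='10' -> emit 'm', reset
Bit 4: prefix='1' (no match yet)
Bit 5: prefix='11' -> emit 'h', reset
Bit 6: prefix='1' (no match yet)
Bit 7: prefix='10' -> emit 'm', reset
Bit 8: prefix='1' (no match yet)
Bit 9: prefix='11' -> emit 'h', reset
Bit 10: prefix='0' (no match yet)
Bit 11: prefix='01' (no match yet)
Bit 12: prefix='010' -> emit 'k', reset
Bit 13: prefix='0' (no match yet)
Bit 14: prefix='01' (no match yet)
Bit 15: prefix='011' -> emit 'c', reset
Bit 16: prefix='0' (no match yet)
Bit 17: prefix='01' (no match yet)
Bit 18: prefix='011' -> emit 'c', reset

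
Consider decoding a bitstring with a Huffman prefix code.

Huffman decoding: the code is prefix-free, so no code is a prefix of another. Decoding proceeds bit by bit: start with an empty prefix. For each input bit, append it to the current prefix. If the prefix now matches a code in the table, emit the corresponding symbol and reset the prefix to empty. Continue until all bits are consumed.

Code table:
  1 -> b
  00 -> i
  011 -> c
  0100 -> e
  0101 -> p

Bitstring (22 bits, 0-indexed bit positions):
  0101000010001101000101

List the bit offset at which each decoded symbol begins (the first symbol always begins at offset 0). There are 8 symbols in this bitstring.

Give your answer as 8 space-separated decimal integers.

Bit 0: prefix='0' (no match yet)
Bit 1: prefix='01' (no match yet)
Bit 2: prefix='010' (no match yet)
Bit 3: prefix='0101' -> emit 'p', reset
Bit 4: prefix='0' (no match yet)
Bit 5: prefix='00' -> emit 'i', reset
Bit 6: prefix='0' (no match yet)
Bit 7: prefix='00' -> emit 'i', reset
Bit 8: prefix='1' -> emit 'b', reset
Bit 9: prefix='0' (no match yet)
Bit 10: prefix='00' -> emit 'i', reset
Bit 11: prefix='0' (no match yet)
Bit 12: prefix='01' (no match yet)
Bit 13: prefix='011' -> emit 'c', reset
Bit 14: prefix='0' (no match yet)
Bit 15: prefix='01' (no match yet)
Bit 16: prefix='010' (no match yet)
Bit 17: prefix='0100' -> emit 'e', reset
Bit 18: prefix='0' (no match yet)
Bit 19: prefix='01' (no match yet)
Bit 20: prefix='010' (no match yet)
Bit 21: prefix='0101' -> emit 'p', reset

Answer: 0 4 6 8 9 11 14 18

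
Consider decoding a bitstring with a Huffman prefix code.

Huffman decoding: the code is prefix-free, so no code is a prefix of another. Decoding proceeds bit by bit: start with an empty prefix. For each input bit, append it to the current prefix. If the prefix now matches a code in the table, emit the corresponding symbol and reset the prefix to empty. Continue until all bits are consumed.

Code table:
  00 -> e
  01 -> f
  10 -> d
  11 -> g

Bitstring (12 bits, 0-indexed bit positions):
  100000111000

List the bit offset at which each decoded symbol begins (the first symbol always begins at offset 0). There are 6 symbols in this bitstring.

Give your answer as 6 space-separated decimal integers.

Bit 0: prefix='1' (no match yet)
Bit 1: prefix='10' -> emit 'd', reset
Bit 2: prefix='0' (no match yet)
Bit 3: prefix='00' -> emit 'e', reset
Bit 4: prefix='0' (no match yet)
Bit 5: prefix='00' -> emit 'e', reset
Bit 6: prefix='1' (no match yet)
Bit 7: prefix='11' -> emit 'g', reset
Bit 8: prefix='1' (no match yet)
Bit 9: prefix='10' -> emit 'd', reset
Bit 10: prefix='0' (no match yet)
Bit 11: prefix='00' -> emit 'e', reset

Answer: 0 2 4 6 8 10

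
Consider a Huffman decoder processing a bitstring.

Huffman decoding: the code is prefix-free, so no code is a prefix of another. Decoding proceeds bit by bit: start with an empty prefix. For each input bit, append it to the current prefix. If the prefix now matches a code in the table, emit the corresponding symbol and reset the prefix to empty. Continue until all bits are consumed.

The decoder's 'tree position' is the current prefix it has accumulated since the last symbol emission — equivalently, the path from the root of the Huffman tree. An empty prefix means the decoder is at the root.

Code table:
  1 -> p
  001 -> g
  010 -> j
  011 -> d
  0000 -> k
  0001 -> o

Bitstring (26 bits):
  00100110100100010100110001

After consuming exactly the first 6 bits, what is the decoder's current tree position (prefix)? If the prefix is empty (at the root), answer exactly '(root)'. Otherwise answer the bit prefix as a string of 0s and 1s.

Answer: (root)

Derivation:
Bit 0: prefix='0' (no match yet)
Bit 1: prefix='00' (no match yet)
Bit 2: prefix='001' -> emit 'g', reset
Bit 3: prefix='0' (no match yet)
Bit 4: prefix='00' (no match yet)
Bit 5: prefix='001' -> emit 'g', reset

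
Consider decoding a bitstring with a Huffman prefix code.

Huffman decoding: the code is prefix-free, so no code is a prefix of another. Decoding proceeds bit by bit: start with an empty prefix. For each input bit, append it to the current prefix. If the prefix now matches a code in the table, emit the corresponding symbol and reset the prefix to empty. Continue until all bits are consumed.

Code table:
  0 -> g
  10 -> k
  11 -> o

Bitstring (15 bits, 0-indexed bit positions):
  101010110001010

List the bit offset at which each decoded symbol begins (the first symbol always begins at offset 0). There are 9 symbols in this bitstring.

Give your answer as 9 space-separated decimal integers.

Bit 0: prefix='1' (no match yet)
Bit 1: prefix='10' -> emit 'k', reset
Bit 2: prefix='1' (no match yet)
Bit 3: prefix='10' -> emit 'k', reset
Bit 4: prefix='1' (no match yet)
Bit 5: prefix='10' -> emit 'k', reset
Bit 6: prefix='1' (no match yet)
Bit 7: prefix='11' -> emit 'o', reset
Bit 8: prefix='0' -> emit 'g', reset
Bit 9: prefix='0' -> emit 'g', reset
Bit 10: prefix='0' -> emit 'g', reset
Bit 11: prefix='1' (no match yet)
Bit 12: prefix='10' -> emit 'k', reset
Bit 13: prefix='1' (no match yet)
Bit 14: prefix='10' -> emit 'k', reset

Answer: 0 2 4 6 8 9 10 11 13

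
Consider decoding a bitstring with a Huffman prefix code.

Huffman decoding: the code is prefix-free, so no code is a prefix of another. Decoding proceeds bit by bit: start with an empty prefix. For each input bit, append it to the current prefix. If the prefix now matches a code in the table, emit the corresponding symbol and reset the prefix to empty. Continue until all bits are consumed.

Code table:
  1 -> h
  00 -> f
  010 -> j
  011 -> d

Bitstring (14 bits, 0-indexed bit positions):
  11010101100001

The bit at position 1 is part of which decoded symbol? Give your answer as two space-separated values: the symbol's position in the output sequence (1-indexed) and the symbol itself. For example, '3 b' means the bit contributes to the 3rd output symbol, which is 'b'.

Bit 0: prefix='1' -> emit 'h', reset
Bit 1: prefix='1' -> emit 'h', reset
Bit 2: prefix='0' (no match yet)
Bit 3: prefix='01' (no match yet)
Bit 4: prefix='010' -> emit 'j', reset
Bit 5: prefix='1' -> emit 'h', reset

Answer: 2 h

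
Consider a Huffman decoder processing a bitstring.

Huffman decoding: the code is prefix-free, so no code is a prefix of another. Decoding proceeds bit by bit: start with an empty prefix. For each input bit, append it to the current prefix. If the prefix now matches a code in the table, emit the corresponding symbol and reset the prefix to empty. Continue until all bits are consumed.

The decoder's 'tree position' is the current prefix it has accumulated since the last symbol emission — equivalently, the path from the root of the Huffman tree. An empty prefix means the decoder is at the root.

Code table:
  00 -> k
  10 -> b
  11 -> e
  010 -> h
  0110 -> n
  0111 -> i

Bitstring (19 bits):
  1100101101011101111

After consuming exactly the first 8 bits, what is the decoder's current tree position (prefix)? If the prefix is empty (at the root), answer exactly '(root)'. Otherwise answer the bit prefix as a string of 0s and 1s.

Bit 0: prefix='1' (no match yet)
Bit 1: prefix='11' -> emit 'e', reset
Bit 2: prefix='0' (no match yet)
Bit 3: prefix='00' -> emit 'k', reset
Bit 4: prefix='1' (no match yet)
Bit 5: prefix='10' -> emit 'b', reset
Bit 6: prefix='1' (no match yet)
Bit 7: prefix='11' -> emit 'e', reset

Answer: (root)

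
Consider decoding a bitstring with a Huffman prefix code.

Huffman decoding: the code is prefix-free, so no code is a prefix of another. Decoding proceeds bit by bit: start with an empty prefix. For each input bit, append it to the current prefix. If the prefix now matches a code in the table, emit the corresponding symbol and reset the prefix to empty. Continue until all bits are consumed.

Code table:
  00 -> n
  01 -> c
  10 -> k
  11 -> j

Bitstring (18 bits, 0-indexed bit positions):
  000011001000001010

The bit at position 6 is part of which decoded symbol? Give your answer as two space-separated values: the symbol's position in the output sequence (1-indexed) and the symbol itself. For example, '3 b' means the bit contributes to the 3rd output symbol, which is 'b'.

Answer: 4 n

Derivation:
Bit 0: prefix='0' (no match yet)
Bit 1: prefix='00' -> emit 'n', reset
Bit 2: prefix='0' (no match yet)
Bit 3: prefix='00' -> emit 'n', reset
Bit 4: prefix='1' (no match yet)
Bit 5: prefix='11' -> emit 'j', reset
Bit 6: prefix='0' (no match yet)
Bit 7: prefix='00' -> emit 'n', reset
Bit 8: prefix='1' (no match yet)
Bit 9: prefix='10' -> emit 'k', reset
Bit 10: prefix='0' (no match yet)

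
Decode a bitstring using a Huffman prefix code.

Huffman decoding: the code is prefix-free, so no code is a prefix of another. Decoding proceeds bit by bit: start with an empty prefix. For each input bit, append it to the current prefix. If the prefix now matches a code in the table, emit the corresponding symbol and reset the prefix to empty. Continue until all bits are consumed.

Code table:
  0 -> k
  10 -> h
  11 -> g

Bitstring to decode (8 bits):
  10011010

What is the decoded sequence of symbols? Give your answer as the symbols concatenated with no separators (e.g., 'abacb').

Bit 0: prefix='1' (no match yet)
Bit 1: prefix='10' -> emit 'h', reset
Bit 2: prefix='0' -> emit 'k', reset
Bit 3: prefix='1' (no match yet)
Bit 4: prefix='11' -> emit 'g', reset
Bit 5: prefix='0' -> emit 'k', reset
Bit 6: prefix='1' (no match yet)
Bit 7: prefix='10' -> emit 'h', reset

Answer: hkgkh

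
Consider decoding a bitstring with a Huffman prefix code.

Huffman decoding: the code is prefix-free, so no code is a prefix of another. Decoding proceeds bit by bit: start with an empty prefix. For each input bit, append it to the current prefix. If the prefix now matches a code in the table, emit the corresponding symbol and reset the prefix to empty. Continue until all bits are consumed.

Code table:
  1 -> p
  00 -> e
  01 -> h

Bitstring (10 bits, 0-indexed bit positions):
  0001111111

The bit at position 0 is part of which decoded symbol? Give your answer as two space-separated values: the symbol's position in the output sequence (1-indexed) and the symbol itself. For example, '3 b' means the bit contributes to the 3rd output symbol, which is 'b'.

Answer: 1 e

Derivation:
Bit 0: prefix='0' (no match yet)
Bit 1: prefix='00' -> emit 'e', reset
Bit 2: prefix='0' (no match yet)
Bit 3: prefix='01' -> emit 'h', reset
Bit 4: prefix='1' -> emit 'p', reset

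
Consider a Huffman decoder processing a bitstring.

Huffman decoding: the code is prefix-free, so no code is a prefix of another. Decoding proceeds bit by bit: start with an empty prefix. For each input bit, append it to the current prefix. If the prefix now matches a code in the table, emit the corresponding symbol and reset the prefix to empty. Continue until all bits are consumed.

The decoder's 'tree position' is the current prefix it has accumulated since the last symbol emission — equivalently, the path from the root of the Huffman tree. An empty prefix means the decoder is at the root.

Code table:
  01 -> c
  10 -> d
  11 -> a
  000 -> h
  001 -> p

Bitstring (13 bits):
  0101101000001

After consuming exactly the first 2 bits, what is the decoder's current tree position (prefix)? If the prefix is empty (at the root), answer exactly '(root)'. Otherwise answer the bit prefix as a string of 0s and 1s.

Bit 0: prefix='0' (no match yet)
Bit 1: prefix='01' -> emit 'c', reset

Answer: (root)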